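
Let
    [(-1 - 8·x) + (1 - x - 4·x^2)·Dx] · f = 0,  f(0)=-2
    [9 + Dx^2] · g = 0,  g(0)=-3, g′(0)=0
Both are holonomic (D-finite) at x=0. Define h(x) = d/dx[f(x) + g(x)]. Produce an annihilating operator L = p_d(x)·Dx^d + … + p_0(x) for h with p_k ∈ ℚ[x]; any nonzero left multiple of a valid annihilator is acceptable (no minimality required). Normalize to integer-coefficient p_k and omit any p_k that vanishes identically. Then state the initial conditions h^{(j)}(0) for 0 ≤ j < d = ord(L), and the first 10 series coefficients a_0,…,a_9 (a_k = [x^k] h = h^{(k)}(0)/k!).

L = (2358 + 13068·x + 57006·x^2 + 38520·x^3 + 83520·x^4 + 31104·x^5 + 41472·x^6) + (-189 - 1413·x + 1251·x^2 + 4203·x^3 + 5580·x^4 + 11952·x^5 + 12096·x^6 + 13824·x^7)·Dx + (262 + 1452·x + 6334·x^2 + 4280·x^3 + 9280·x^4 + 3456·x^5 + 4608·x^6)·Dx^2 + (-21 - 157·x + 139·x^2 + 467·x^3 + 620·x^4 + 1328·x^5 + 1344·x^6 + 1536·x^7)·Dx^3  (order 3).
h: a_k = -2, 7, -54, -545/2, -650, -86151/40, -6174, -10440587/560, -52722, -679972213/4480, …
ICs: h(0) = -2, h′(0) = 7, h′′(0) = -108.

f: a_k = -2, -2, -10, -18, -58, -130, -362, -882, -2330, -5858, …
g: a_k = -3, 0, 27/2, 0, -81/8, 0, 243/80, 0, -2187/4480, 0, …
L₀ := lclm(L_f,L_g); ord L₀ ≤ 1+2.
h=h₀': d/dx-closure on L₀ ⇒ L.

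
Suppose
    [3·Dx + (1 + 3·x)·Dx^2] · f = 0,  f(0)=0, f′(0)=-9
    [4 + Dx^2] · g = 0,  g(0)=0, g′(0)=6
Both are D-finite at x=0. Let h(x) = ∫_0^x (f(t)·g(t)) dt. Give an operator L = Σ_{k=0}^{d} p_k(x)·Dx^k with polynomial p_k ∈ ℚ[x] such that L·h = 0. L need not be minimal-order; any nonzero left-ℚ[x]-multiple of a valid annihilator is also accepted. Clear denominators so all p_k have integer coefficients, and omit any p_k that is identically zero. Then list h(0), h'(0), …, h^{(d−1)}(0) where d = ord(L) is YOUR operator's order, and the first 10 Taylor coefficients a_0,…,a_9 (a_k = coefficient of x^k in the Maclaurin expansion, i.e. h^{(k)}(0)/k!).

L = (-1112 - 1248·x + 7344·x^2 + 27648·x^3 + 20736·x^4)·Dx + (-48 + 2160·x + 10368·x^2 + 10368·x^3)·Dx^2 + (-250 + 240·x + 4968·x^2 + 13824·x^3 + 10368·x^4)·Dx^3 + (-12 + 540·x + 2592·x^2 + 2592·x^3)·Dx^4 + (7 + 138·x + 783·x^2 + 1728·x^3 + 1296·x^4)·Dx^5  (order 5).
h: a_k = 0, 0, 0, -18, 81/4, -126/5, 207/4, -774/7, 4887/20, -11810/21, …
ICs: h(0) = 0, h′(0) = 0, h′′(0) = 0, h′′′(0) = -108, h′′′′(0) = 486.

f: a_k = 0, -9, 27/2, -27, 243/4, -729/5, 729/2, -6561/7, 19683/8, -6561, …
g: a_k = 0, 6, 0, -4, 0, 4/5, 0, -8/105, 0, 4/945, …
L₀ := L_f ⊗_s L_g (sym. prod.), ord ≤ 4.
h=∫₀ˣh₀: take L = L₀·Dx.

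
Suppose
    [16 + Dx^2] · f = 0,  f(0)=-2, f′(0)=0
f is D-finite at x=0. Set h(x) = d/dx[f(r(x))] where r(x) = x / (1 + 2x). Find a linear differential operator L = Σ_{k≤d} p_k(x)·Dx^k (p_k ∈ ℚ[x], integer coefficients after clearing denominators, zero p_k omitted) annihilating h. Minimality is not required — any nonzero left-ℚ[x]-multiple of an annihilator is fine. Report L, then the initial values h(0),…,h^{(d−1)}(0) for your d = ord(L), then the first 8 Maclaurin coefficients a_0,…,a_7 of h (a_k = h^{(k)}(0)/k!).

L = (40 + 96·x + 96·x^2) + (12 + 72·x + 144·x^2 + 96·x^3)·Dx + (1 + 8·x + 24·x^2 + 32·x^3 + 16·x^4)·Dx^2  (order 2).
h: a_k = 0, 32, -192, 2048/3, -5120/3, 39424/15, 7168/5, -9641984/315, …
ICs: h(0) = 0, h′(0) = 32.

f: a_k = -2, 0, 16, 0, -64/3, 0, 512/45, 0, …
Change of var in L_f (x↦r) gives L₀.
Derive L from L₀ (diff closure).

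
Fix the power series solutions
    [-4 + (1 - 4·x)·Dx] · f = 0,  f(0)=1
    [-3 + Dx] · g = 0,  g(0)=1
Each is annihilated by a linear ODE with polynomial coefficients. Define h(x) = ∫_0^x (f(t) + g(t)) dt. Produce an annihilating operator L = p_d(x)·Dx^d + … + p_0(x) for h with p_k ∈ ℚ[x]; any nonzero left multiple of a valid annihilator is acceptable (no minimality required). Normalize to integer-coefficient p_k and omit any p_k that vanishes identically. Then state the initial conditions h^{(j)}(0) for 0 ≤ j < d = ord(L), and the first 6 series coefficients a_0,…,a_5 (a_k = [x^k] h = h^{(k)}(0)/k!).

L = (-60 - 144·x)·Dx + (23 + 72·x - 144·x^2)·Dx^2 + (-1 - 8·x + 48·x^2)·Dx^3  (order 3).
h: a_k = 0, 2, 7/2, 41/6, 137/8, 415/8, …
ICs: h(0) = 0, h′(0) = 2, h′′(0) = 7.

f: a_k = 1, 4, 16, 64, 256, 1024, …
g: a_k = 1, 3, 9/2, 9/2, 27/8, 81/40, …
h₀=f+g: left-lcm gives L₀, ord ≤ 2.
h=∫h₀ ⇒ L = L₀·Dx.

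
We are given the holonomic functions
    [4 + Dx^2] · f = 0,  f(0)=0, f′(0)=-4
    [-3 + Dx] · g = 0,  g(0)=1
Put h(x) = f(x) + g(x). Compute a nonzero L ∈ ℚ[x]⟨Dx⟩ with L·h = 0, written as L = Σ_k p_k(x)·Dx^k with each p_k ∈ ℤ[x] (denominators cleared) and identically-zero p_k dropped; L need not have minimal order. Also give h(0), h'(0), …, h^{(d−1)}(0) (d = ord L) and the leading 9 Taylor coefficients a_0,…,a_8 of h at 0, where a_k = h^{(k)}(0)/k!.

L = -12 + 4·Dx - 3·Dx^2 + Dx^3  (order 3).
h: a_k = 1, -1, 9/2, 43/6, 27/8, 179/120, 81/80, 349/720, 729/4480, …
ICs: h(0) = 1, h′(0) = -1, h′′(0) = 9.

f: a_k = 0, -4, 0, 8/3, 0, -8/15, 0, 16/315, 0, …
g: a_k = 1, 3, 9/2, 9/2, 27/8, 81/40, 81/80, 243/560, 729/4480, …
h₀=f+g: left-lcm gives L₀, ord ≤ 3.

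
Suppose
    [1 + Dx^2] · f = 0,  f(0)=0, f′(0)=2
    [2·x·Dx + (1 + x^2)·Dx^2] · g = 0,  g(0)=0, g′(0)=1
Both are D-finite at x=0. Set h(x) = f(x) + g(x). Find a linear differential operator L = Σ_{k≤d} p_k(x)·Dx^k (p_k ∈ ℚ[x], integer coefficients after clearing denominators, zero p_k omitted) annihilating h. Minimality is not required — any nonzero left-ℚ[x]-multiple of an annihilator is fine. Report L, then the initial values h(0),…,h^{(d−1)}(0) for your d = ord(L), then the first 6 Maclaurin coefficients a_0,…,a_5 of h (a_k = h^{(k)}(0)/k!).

f: a_k = 0, 2, 0, -1/3, 0, 1/60, …
g: a_k = 0, 1, 0, -1/3, 0, 1/5, …
f+g: L₀ = lclm(L_f,L_g), ord ≤ 2+2.
L = (-22·x + 28·x^3 + 2·x^5)·Dx + (-1 + 7·x^2 + 9·x^4 + x^6)·Dx^2 + (-22·x + 28·x^3 + 2·x^5)·Dx^3 + (-1 + 7·x^2 + 9·x^4 + x^6)·Dx^4  (order 4).
h: a_k = 0, 3, 0, -2/3, 0, 13/60, …
ICs: h(0) = 0, h′(0) = 3, h′′(0) = 0, h′′′(0) = -4.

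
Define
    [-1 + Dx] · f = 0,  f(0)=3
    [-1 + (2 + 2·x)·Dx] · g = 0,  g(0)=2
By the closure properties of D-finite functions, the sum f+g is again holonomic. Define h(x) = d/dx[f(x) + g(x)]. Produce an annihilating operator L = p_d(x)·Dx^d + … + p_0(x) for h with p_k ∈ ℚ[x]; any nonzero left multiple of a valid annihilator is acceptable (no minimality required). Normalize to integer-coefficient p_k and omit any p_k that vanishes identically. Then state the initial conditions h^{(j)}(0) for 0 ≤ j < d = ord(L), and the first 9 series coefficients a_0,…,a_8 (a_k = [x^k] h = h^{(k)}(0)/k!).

L = (-5 - 2·x) + (-1 - 8·x - 4·x^2)·Dx + (6 + 10·x + 4·x^2)·Dx^2  (order 2).
h: a_k = 4, 5/2, 15/8, 3/16, 51/128, -283/1280, 3529/15360, -44917/215040, 675931/3440640, …
ICs: h(0) = 4, h′(0) = 5/2.

f: a_k = 3, 3, 3/2, 1/2, 1/8, 1/40, 1/240, 1/1680, 1/13440, …
g: a_k = 2, 1, -1/4, 1/8, -5/64, 7/128, -21/512, 33/1024, -429/16384, …
Weyl lclm of L_f,L_g ⇒ L₀ (ord ≤ 2).
Derive L from L₀ (diff closure).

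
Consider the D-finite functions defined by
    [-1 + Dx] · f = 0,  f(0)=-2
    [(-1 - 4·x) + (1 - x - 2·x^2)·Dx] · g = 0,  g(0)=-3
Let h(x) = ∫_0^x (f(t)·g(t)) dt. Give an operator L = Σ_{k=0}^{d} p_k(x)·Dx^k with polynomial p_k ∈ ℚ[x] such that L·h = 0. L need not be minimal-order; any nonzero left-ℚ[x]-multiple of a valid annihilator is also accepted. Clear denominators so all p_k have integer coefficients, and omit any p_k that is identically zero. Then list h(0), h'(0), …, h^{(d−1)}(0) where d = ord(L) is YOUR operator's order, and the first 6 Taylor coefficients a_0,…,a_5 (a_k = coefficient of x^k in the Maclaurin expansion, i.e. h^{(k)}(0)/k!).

f: a_k = -2, -2, -1, -1/3, -1/12, -1/60, …
g: a_k = -3, -3, -9, -15, -33, -63, …
h₀=f·g: eliminate ⇒ L₀, order ≤ 1·1.
h=∫₀ˣh₀: take L = L₀·Dx.
L = (2 + 3·x - 2·x^2)·Dx + (-1 + x + 2·x^2)·Dx^2  (order 2).
h: a_k = 0, 6, 6, 9, 13, 85/4, …
ICs: h(0) = 0, h′(0) = 6.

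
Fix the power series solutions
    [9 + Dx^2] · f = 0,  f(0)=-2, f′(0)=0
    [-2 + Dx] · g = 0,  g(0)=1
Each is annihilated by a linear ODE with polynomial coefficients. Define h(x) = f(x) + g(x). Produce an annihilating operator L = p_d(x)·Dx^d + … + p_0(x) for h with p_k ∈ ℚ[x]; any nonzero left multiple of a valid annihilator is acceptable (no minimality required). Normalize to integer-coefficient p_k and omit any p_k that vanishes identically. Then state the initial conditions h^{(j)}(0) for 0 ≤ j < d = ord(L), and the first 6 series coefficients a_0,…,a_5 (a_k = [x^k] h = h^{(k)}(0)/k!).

f: a_k = -2, 0, 9, 0, -27/4, 0, …
g: a_k = 1, 2, 2, 4/3, 2/3, 4/15, …
L₀ := lclm(L_f,L_g); ord L₀ ≤ 2+1.
L = -18 + 9·Dx - 2·Dx^2 + Dx^3  (order 3).
h: a_k = -1, 2, 11, 4/3, -73/12, 4/15, …
ICs: h(0) = -1, h′(0) = 2, h′′(0) = 22.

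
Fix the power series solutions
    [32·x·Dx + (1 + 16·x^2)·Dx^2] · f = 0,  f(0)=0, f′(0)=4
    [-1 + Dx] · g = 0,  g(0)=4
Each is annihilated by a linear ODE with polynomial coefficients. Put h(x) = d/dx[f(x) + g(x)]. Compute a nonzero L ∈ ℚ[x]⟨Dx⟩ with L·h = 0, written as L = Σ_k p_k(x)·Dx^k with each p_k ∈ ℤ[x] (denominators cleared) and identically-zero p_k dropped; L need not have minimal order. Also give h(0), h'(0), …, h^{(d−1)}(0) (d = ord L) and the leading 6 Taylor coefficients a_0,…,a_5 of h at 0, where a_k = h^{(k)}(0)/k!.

f: a_k = 0, 4, 0, -64/3, 0, 1024/5, …
g: a_k = 4, 4, 2, 2/3, 1/6, 1/30, …
h₀=f+g: left-lcm gives L₀, ord ≤ 3.
Derive L from L₀ (diff closure).
L = (32 - 32·x - 1536·x^2 - 512·x^3) + (-33 + 1504·x^2 - 256·x^4)·Dx + (1 + 32·x + 32·x^2 + 512·x^3 + 256·x^4)·Dx^2  (order 2).
h: a_k = 8, 4, -62, 2/3, 6145/6, 1/30, …
ICs: h(0) = 8, h′(0) = 4.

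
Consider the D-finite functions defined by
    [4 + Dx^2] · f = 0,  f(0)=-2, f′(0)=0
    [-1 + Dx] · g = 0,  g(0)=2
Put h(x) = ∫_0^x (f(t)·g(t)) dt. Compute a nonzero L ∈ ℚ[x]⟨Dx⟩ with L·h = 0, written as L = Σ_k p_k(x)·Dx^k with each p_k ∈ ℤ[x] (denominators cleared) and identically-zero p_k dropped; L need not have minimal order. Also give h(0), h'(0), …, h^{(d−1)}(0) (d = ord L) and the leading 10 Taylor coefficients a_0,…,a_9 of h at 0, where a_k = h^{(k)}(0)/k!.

L = 5·Dx - 2·Dx^2 + Dx^3  (order 3).
h: a_k = 0, -4, -2, 2, 11/6, 7/30, -41/180, -13/140, -29/10080, 527/90720, …
ICs: h(0) = 0, h′(0) = -4, h′′(0) = -4.

f: a_k = -2, 0, 4, 0, -4/3, 0, 8/45, 0, -4/315, 0, …
g: a_k = 2, 2, 1, 1/3, 1/12, 1/60, 1/360, 1/2520, 1/20160, 1/181440, …
L₀ := L_f ⊗_s L_g (sym. prod.), ord ≤ 2.
∫: right-multiply L₀ by Dx.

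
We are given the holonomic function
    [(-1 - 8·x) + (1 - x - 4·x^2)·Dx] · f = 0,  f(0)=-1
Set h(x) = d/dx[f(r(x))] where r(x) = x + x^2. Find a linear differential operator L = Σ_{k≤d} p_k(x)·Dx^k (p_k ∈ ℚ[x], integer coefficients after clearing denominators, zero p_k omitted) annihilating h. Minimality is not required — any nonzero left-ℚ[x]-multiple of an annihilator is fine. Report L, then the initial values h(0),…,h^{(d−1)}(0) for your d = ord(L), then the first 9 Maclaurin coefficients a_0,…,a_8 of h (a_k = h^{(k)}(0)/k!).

L = (12 + 78·x + 246·x^2 + 656·x^3 + 1128·x^4 + 960·x^5 + 320·x^6) + (-1 - 9·x - 9·x^2 + 66·x^3 + 220·x^4 + 312·x^5 + 224·x^6 + 64·x^7)·Dx  (order 1).
h: a_k = -1, -12, -57, -244, -1040, -4134, -16051, -61168, -229095, …
ICs: h(0) = -1.

f: a_k = -1, -1, -5, -9, -29, -65, -181, -441, -1165, …
f∘r: x↦r, Dx↦Dx/r' in L_f ⇒ L₀.
Differentiate: ansatz ord ≤ ord L₀ ⇒ L.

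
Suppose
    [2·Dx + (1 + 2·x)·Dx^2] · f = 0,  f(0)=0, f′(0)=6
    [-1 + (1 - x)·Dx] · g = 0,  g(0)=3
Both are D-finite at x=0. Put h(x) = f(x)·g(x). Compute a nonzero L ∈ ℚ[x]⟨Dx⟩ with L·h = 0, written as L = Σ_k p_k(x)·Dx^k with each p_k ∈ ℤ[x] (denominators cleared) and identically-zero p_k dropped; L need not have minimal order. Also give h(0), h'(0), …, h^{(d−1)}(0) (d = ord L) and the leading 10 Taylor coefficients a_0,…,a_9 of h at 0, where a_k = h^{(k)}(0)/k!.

f: a_k = 0, 6, -6, 8, -12, 96/5, -32, 384/7, -96, 512/3, …
g: a_k = 3, 3, 3, 3, 3, 3, 3, 3, 3, 3, …
Sym-product of L_f,L_g gives L₀ (≤ ord 2).
L = 2 + 6·x·Dx + (-1 - x + 2·x^2)·Dx^2  (order 2).
h: a_k = 0, 18, 0, 24, -12, 228/5, -252/5, 3996/35, -6084/35, 11836/35, …
ICs: h(0) = 0, h′(0) = 18.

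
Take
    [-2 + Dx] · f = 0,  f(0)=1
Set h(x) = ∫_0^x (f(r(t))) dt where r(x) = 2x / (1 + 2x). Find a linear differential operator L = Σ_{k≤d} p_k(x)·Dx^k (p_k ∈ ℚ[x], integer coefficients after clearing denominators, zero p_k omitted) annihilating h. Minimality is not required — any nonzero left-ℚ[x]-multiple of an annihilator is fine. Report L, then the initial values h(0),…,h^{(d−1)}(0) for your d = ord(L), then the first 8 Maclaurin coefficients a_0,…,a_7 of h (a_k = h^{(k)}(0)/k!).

L = -4·Dx + (1 + 4·x + 4·x^2)·Dx^2  (order 2).
h: a_k = 0, 1, 2, 0, -4/3, 32/15, -32/15, 256/315, …
ICs: h(0) = 0, h′(0) = 1.

f: a_k = 1, 2, 2, 4/3, 2/3, 4/15, 4/45, 8/315, …
h₀=f(r): pull back L_f along r ⇒ L₀.
h=∫₀ˣh₀: take L = L₀·Dx.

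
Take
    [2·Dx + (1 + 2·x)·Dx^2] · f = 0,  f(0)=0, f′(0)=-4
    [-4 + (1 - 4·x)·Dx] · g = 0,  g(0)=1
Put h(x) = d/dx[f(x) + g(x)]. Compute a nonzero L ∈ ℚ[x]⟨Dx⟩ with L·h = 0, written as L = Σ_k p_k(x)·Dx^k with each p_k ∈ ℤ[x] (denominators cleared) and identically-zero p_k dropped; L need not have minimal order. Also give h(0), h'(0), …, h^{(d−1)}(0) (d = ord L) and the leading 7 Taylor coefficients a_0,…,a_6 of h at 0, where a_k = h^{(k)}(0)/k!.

L = (-128 - 64·x) + (-44 - 224·x - 128·x^2)·Dx + (5 - 6·x - 48·x^2 - 32·x^3)·Dx^2  (order 2).
h: a_k = 0, 40, 176, 1056, 5056, 24704, 114432, …
ICs: h(0) = 0, h′(0) = 40.

f: a_k = 0, -4, 4, -16/3, 8, -64/5, 64/3, …
g: a_k = 1, 4, 16, 64, 256, 1024, 4096, …
Sum ⇒ L₀ = lclm(L_f,L_g) in ℚ(x)⟨Dx⟩.
h₀' ⇒ L via d/dx closure of L₀.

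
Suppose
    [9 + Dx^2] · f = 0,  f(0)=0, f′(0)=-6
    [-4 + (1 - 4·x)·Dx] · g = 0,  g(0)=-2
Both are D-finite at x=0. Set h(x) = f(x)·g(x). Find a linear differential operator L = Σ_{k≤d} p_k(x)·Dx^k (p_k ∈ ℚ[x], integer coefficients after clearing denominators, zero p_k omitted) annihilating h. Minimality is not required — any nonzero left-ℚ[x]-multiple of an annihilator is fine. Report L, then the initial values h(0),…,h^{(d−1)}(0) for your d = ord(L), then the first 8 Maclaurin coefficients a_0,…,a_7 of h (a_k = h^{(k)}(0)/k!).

f: a_k = 0, -6, 0, 9, 0, -81/20, 0, 243/280, …
g: a_k = -2, -8, -32, -128, -512, -2048, -8192, -32768, …
f·g: L₀ = L_f ⊗_s L_g, ord ≤ 2·1.
L = (-9 + 36·x) + 8·Dx + (-1 + 4·x)·Dx^2  (order 2).
h: a_k = 0, 12, 48, 174, 696, 27921/10, 55842/5, 6254061/140, …
ICs: h(0) = 0, h′(0) = 12.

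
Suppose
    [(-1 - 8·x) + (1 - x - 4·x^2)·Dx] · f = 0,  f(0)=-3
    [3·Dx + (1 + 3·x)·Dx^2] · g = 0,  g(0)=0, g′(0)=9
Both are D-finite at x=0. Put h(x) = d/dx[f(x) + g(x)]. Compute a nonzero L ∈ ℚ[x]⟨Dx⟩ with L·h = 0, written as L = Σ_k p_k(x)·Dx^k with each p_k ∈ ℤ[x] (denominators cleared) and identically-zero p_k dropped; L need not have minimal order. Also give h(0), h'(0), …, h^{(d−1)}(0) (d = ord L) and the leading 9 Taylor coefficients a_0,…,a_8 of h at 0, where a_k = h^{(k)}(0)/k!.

f: a_k = -3, -3, -15, -27, -87, -195, -543, -1323, -3495, …
g: a_k = 0, 9, -27/2, 27, -243/4, 729/5, -729/2, 6561/7, -19683/8, …
h₀=f+g: left-lcm gives L₀, ord ≤ 3.
h=h₀': d/dx-closure on L₀ ⇒ L.
L = (342 + 2178·x + 6624·x^2 + 6336·x^3 + 6912·x^4) + (36 + 696·x + 4356·x^2 + 10176·x^3 + 12960·x^4 + 11520·x^5)·Dx + (-13 - 101·x - 191·x^2 + 225·x^3 + 1440·x^4 + 2928·x^5 + 2304·x^6)·Dx^2  (order 2).
h: a_k = 6, -57, 0, -591, -246, -5445, -2700, -47643, -20034, …
ICs: h(0) = 6, h′(0) = -57.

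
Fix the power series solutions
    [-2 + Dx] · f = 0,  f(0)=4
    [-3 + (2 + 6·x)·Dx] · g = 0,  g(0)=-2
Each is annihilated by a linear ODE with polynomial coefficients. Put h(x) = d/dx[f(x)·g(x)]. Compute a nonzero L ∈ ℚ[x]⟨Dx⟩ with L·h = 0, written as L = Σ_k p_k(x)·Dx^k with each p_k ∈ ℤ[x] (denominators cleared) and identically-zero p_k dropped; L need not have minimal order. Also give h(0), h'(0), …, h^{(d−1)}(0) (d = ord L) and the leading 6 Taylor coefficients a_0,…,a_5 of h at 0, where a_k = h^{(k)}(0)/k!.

f: a_k = 4, 8, 8, 16/3, 8/3, 16/15, …
g: a_k = -2, -3, 9/4, -27/8, 405/64, -1701/128, …
Sym-product of L_f,L_g gives L₀ (≤ ord 1).
h=h₀': d/dx-closure on L₀ ⇒ L.
L = (31 + 168·x + 144·x^2) + (-14 - 66·x - 72·x^2)·Dx  (order 1).
h: a_k = -28, -62, -181/2, -241/12, -13279/96, 276497/960, …
ICs: h(0) = -28.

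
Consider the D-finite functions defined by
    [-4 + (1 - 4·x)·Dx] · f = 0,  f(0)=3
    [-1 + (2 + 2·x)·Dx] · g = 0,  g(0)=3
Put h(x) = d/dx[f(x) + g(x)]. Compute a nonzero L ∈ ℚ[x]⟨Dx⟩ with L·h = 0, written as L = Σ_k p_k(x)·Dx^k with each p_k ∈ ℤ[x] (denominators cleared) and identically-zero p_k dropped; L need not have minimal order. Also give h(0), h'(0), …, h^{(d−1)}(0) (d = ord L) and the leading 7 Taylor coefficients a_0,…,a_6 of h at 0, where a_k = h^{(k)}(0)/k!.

f: a_k = 3, 12, 48, 192, 768, 3072, 12288, …
g: a_k = 3, 3/2, -3/8, 3/16, -15/128, 21/256, -63/1024, …
h₀=f+g: left-lcm gives L₀, ord ≤ 2.
h₀' ⇒ L via d/dx closure of L₀.
L = (-216 - 96·x) + (-381 - 792·x - 336·x^2)·Dx + (34 - 78·x - 208·x^2 - 96·x^3)·Dx^2  (order 2).
h: a_k = 27/2, 381/4, 9225/16, 98289/32, 3932265/256, 37748547/512, 704643765/2048, …
ICs: h(0) = 27/2, h′(0) = 381/4.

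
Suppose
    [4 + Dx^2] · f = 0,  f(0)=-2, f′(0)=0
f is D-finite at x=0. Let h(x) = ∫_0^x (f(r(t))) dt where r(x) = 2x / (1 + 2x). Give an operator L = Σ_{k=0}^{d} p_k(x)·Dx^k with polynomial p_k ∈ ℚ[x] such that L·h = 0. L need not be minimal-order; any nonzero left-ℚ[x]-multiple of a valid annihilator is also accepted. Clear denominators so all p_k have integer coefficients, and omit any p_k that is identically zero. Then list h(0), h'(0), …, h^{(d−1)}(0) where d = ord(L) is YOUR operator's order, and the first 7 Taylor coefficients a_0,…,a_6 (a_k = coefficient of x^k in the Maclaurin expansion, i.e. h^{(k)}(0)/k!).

f: a_k = -2, 0, 4, 0, -4/3, 0, 8/45, …
f∘r: x↦r, Dx↦Dx/r' in L_f ⇒ L₀.
Integrate: L := L₀·Dx.
L = 16·Dx + (4 + 24·x + 48·x^2 + 32·x^3)·Dx^2 + (1 + 8·x + 24·x^2 + 32·x^3 + 16·x^4)·Dx^3  (order 3).
h: a_k = 0, -2, 0, 16/3, -16, 512/15, -512/9, …
ICs: h(0) = 0, h′(0) = -2, h′′(0) = 0.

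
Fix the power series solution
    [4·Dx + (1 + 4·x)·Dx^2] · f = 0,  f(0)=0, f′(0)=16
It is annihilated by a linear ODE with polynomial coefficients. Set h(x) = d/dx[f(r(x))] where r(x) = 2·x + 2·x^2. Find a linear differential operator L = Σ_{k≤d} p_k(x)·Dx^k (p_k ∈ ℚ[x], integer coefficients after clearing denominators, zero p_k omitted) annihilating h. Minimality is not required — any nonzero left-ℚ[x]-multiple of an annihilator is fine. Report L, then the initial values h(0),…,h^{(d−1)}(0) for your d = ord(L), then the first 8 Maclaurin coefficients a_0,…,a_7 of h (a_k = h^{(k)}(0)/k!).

f: a_k = 0, 16, -32, 256/3, -256, 4096/5, -8192/3, 65536/7, …
h₀=f(r): pull back L_f along r ⇒ L₀.
Derive L from L₀ (diff closure).
L = (6 + 16·x + 16·x^2) + (1 + 10·x + 24·x^2 + 16·x^3)·Dx  (order 1).
h: a_k = 32, -192, 1280, -8704, 59392, -405504, 2768896, -18907136, …
ICs: h(0) = 32.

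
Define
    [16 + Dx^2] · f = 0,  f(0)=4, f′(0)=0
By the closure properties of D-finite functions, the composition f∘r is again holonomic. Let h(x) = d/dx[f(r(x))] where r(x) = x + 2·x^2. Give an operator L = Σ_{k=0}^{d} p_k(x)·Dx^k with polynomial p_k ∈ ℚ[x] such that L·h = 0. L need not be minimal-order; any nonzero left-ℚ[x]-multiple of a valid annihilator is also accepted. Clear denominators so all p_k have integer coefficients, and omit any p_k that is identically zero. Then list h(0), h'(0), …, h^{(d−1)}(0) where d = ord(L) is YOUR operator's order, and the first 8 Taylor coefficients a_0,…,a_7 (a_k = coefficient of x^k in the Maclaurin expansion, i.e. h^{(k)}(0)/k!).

L = (64 + 256·x + 1536·x^2 + 4096·x^3 + 4096·x^4) + (-12 - 48·x)·Dx + (1 + 8·x + 16·x^2)·Dx^2  (order 2).
h: a_k = 0, -64, -384, -1024/3, 5120/3, 90112/15, 114688/15, -1703936/315, …
ICs: h(0) = 0, h′(0) = -64.

f: a_k = 4, 0, -32, 0, 128/3, 0, -1024/45, 0, …
Substitute x→r, Dx→(1/r')Dx; clear ⇒ L₀.
h=h₀': d/dx-closure on L₀ ⇒ L.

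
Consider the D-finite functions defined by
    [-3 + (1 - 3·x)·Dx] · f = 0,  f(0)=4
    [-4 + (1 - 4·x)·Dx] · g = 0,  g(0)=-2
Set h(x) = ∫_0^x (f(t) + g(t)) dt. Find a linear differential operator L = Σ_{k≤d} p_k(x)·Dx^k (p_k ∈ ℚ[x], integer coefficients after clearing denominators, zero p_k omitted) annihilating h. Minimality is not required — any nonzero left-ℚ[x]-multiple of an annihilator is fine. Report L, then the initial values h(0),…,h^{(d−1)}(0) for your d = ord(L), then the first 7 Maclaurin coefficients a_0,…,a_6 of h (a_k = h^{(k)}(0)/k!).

L = -24·Dx + (14 - 48·x)·Dx^2 + (-1 + 7·x - 12·x^2)·Dx^3  (order 3).
h: a_k = 0, 2, 2, 4/3, -5, -188/5, -538/3, …
ICs: h(0) = 0, h′(0) = 2, h′′(0) = 4.

f: a_k = 4, 12, 36, 108, 324, 972, 2916, …
g: a_k = -2, -8, -32, -128, -512, -2048, -8192, …
L₀ := lclm(L_f,L_g); ord L₀ ≤ 1+1.
Integrate: L := L₀·Dx.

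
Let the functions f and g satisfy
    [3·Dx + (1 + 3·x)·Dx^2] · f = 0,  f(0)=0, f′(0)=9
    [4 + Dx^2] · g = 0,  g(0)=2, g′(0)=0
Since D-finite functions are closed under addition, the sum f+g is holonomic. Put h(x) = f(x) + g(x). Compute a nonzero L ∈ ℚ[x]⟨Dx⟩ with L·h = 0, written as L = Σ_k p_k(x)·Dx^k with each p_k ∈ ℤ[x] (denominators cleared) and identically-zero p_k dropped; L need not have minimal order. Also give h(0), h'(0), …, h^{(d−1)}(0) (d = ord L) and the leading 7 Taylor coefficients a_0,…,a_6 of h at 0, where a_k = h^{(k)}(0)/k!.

L = (348 + 144·x + 216·x^2)·Dx + (44 + 180·x + 216·x^2 + 216·x^3)·Dx^2 + (87 + 36·x + 54·x^2)·Dx^3 + (11 + 45·x + 54·x^2 + 54·x^3)·Dx^4  (order 4).
h: a_k = 2, 9, -35/2, 27, -713/12, 729/5, -32821/90, …
ICs: h(0) = 2, h′(0) = 9, h′′(0) = -35, h′′′(0) = 162.

f: a_k = 0, 9, -27/2, 27, -243/4, 729/5, -729/2, …
g: a_k = 2, 0, -4, 0, 4/3, 0, -8/45, …
L₀ := lclm(L_f,L_g); ord L₀ ≤ 2+2.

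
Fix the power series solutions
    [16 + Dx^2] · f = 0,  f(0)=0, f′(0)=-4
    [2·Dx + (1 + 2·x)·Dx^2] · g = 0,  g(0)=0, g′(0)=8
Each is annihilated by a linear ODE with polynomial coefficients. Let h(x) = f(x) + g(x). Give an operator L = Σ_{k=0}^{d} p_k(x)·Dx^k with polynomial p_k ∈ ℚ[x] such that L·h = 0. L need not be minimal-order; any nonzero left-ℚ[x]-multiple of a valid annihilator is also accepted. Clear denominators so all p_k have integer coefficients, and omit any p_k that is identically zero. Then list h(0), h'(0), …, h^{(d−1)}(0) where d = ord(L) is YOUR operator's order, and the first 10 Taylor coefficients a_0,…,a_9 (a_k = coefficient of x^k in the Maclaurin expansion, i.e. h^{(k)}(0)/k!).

L = (160 + 256·x + 256·x^2)·Dx + (48 + 224·x + 384·x^2 + 256·x^3)·Dx^2 + (10 + 16·x + 16·x^2)·Dx^3 + (3 + 14·x + 24·x^2 + 16·x^3)·Dx^4  (order 4).
h: a_k = 0, 4, -8, 64/3, -16, 256/15, -128/3, 24064/315, -128, 643072/2835, …
ICs: h(0) = 0, h′(0) = 4, h′′(0) = -16, h′′′(0) = 128.

f: a_k = 0, -4, 0, 32/3, 0, -128/15, 0, 1024/315, 0, -2048/2835, …
g: a_k = 0, 8, -8, 32/3, -16, 128/5, -128/3, 512/7, -128, 2048/9, …
h₀=f+g: left-lcm gives L₀, ord ≤ 4.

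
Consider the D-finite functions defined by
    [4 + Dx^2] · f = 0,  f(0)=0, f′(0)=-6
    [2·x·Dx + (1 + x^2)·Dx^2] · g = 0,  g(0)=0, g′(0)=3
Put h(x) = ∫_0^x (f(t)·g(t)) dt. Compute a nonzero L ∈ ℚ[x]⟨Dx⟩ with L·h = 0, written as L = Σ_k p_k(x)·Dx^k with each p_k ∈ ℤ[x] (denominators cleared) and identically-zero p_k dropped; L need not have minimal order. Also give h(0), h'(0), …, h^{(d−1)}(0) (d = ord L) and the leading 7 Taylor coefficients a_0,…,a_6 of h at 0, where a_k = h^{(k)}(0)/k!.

f: a_k = 0, -6, 0, 4, 0, -4/5, 0, …
g: a_k = 0, 3, 0, -1, 0, 3/5, 0, …
Product ⇒ symmetric product L₀, ord ≤ 4.
∫: right-multiply L₀ by Dx.
L = (160 + 464·x^2 + 464·x^4 + 256·x^6 + 64·x^8)·Dx + (96·x + 224·x^3 + 192·x^5 + 64·x^7)·Dx^2 + (60 + 188·x^2 + 216·x^4 + 128·x^6 + 32·x^8)·Dx^3 + (24·x + 56·x^3 + 48·x^5 + 16·x^7)·Dx^4 + (5 + 18·x^2 + 25·x^4 + 16·x^6 + 4·x^8)·Dx^5  (order 5).
h: a_k = 0, 0, 0, -6, 0, 18/5, 0, …
ICs: h(0) = 0, h′(0) = 0, h′′(0) = 0, h′′′(0) = -36, h′′′′(0) = 0.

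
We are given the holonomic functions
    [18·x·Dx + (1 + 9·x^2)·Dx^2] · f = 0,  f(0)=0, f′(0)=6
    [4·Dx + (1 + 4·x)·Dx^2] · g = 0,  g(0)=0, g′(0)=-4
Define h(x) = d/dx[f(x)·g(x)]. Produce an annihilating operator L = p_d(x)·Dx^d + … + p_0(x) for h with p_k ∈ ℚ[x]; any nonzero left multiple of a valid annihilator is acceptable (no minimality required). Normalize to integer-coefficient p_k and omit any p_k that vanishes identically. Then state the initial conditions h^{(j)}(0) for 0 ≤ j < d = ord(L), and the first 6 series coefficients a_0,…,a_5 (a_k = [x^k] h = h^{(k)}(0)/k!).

L = (2448 + 17280·x + 76464·x^2 + 518400·x^3 + 1399680·x^4 + 2426112·x^5 + 1679616·x^7) + (452 + 10800·x + 98028·x^2 + 491184·x^3 + 1840320·x^4 + 4339008·x^5 + 6531840·x^6 + 1259712·x^7 + 5878656·x^8)·Dx + (136 + 1912·x + 18576·x^2 + 103608·x^3 + 389448·x^4 + 1100304·x^5 + 2239488·x^6 + 3277584·x^7 + 1259712·x^8 + 3359232·x^9)·Dx^2 + (13 + 176·x + 1234·x^2 + 6048·x^3 + 22833·x^4 + 68688·x^5 + 154224·x^6 + 279936·x^7 + 399492·x^8 + 209952·x^9 + 419904·x^10)·Dx^3  (order 3).
h: a_k = 0, -48, 144, -224, 1200, -37008/5, …
ICs: h(0) = 0, h′(0) = -48, h′′(0) = 288.

f: a_k = 0, 6, 0, -18, 0, 486/5, …
g: a_k = 0, -4, 8, -64/3, 64, -1024/5, …
L₀ := L_f ⊗_s L_g (sym. prod.), ord ≤ 4.
h₀' ⇒ L via d/dx closure of L₀.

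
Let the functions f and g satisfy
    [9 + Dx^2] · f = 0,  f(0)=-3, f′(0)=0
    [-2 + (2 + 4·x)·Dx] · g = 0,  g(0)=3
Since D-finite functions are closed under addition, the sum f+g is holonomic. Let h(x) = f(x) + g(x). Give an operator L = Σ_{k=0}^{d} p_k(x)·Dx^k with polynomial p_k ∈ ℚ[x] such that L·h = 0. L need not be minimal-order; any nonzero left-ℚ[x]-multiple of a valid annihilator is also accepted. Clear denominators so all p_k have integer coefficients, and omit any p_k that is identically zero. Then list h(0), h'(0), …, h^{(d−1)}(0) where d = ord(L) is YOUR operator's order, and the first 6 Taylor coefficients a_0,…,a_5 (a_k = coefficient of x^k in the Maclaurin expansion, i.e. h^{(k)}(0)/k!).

L = (-54 - 162·x - 162·x^2) + (36 + 234·x + 486·x^2 + 324·x^3)·Dx + (-6 - 18·x - 18·x^2)·Dx^2 + (4 + 26·x + 54·x^2 + 36·x^3)·Dx^3  (order 3).
h: a_k = 0, 3, 12, 3/2, -12, 21/8, …
ICs: h(0) = 0, h′(0) = 3, h′′(0) = 24.

f: a_k = -3, 0, 27/2, 0, -81/8, 0, …
g: a_k = 3, 3, -3/2, 3/2, -15/8, 21/8, …
Sum ⇒ L₀ = lclm(L_f,L_g) in ℚ(x)⟨Dx⟩.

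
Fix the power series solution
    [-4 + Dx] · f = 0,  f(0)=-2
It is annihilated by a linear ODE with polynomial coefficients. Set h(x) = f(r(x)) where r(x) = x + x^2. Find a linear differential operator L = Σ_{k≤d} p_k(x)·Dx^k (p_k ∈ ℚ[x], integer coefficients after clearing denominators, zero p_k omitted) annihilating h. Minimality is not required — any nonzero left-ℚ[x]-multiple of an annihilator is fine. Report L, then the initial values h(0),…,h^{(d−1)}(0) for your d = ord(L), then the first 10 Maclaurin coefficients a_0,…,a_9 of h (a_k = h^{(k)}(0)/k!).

L = (-4 - 8·x) + Dx  (order 1).
h: a_k = -2, -8, -24, -160/3, -304/3, -832/5, -11072/45, -104192/315, -2880/7, -1351936/2835, …
ICs: h(0) = -2.

f: a_k = -2, -8, -16, -64/3, -64/3, -256/15, -512/45, -2048/315, -1024/315, -4096/2835, …
f∘r: x↦r, Dx↦Dx/r' in L_f ⇒ L₀.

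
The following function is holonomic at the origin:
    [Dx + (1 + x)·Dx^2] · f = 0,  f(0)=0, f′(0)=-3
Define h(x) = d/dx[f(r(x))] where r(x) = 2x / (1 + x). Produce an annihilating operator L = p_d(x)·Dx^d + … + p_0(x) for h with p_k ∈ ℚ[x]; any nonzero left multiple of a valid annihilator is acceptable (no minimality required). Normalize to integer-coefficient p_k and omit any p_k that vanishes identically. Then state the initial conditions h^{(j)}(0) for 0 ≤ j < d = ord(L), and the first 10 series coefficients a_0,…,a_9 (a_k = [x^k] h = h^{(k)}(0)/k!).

L = (4 + 6·x) + (1 + 4·x + 3·x^2)·Dx  (order 1).
h: a_k = -6, 24, -78, 240, -726, 2184, -6558, 19680, -59046, 177144, …
ICs: h(0) = -6.

f: a_k = 0, -3, 3/2, -1, 3/4, -3/5, 1/2, -3/7, 3/8, -1/3, …
Change of var in L_f (x↦r) gives L₀.
Differentiate: ansatz ord ≤ ord L₀ ⇒ L.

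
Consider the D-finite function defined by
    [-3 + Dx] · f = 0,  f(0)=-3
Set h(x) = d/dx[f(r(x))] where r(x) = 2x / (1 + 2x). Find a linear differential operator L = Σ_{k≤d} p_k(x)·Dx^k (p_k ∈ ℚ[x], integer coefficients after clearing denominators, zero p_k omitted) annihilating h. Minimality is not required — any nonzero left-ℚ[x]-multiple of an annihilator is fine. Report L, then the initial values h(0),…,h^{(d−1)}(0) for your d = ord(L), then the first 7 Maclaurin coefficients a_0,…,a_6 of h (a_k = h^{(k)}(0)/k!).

L = (2 - 8·x) + (-1 - 4·x - 4·x^2)·Dx  (order 1).
h: a_k = -18, -36, 108, -72, -252, 4968/5, -9864/5, …
ICs: h(0) = -18.

f: a_k = -3, -9, -27/2, -27/2, -81/8, -243/40, -243/80, …
h₀=f(r): pull back L_f along r ⇒ L₀.
h₀' ⇒ L via d/dx closure of L₀.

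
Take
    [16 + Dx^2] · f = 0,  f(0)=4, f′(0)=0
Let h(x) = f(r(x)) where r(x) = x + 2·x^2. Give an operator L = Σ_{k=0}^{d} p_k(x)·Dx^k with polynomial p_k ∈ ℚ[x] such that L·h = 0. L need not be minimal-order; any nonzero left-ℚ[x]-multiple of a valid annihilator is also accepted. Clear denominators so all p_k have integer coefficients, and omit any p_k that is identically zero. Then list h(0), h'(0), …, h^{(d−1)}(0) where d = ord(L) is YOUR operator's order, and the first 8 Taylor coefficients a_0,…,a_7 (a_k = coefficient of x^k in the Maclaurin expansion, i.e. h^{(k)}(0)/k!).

f: a_k = 4, 0, -32, 0, 128/3, 0, -1024/45, 0, …
Change of var in L_f (x↦r) gives L₀.
L = (16 + 192·x + 768·x^2 + 1024·x^3) - 4·Dx + (1 + 4·x)·Dx^2  (order 2).
h: a_k = 4, 0, -32, -128, -256/3, 1024/3, 45056/45, 16384/15, …
ICs: h(0) = 4, h′(0) = 0.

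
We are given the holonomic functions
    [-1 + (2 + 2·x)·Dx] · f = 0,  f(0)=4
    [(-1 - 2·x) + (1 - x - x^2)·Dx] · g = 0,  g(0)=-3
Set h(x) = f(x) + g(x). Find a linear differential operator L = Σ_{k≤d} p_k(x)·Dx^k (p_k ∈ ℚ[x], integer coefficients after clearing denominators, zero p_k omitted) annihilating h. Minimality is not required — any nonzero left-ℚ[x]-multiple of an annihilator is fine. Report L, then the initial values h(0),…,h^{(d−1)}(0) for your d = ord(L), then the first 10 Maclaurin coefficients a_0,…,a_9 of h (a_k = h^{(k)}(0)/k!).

L = (9 + 21·x + 21·x^2 + 10·x^3) + (-17 - 54·x - 87·x^2 - 74·x^3 - 25·x^4)·Dx + (2 + 14·x + 6·x^2 - 30·x^3 - 34·x^4 - 10·x^5)·Dx^2  (order 2).
h: a_k = 1, -1, -13/2, -35/4, -485/32, -1529/64, -10005/256, -32223/512, -836013/8192, -2702645/16384, …
ICs: h(0) = 1, h′(0) = -1.

f: a_k = 4, 2, -1/2, 1/4, -5/32, 7/64, -21/256, 33/512, -429/8192, 715/16384, …
g: a_k = -3, -3, -6, -9, -15, -24, -39, -63, -102, -165, …
h₀=f+g: left-lcm gives L₀, ord ≤ 2.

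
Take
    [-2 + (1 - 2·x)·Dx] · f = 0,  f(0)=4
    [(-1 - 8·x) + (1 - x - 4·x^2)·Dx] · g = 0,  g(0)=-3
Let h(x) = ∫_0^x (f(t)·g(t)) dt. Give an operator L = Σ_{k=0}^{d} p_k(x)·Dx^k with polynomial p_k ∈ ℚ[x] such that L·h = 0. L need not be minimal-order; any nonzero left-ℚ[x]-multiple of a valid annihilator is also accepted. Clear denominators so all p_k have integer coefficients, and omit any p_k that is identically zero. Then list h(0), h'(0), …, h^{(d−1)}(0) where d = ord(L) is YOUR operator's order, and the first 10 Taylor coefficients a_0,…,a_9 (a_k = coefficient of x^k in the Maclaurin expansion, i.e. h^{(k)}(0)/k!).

f: a_k = 4, 8, 16, 32, 64, 128, 256, 512, 1024, 2048, …
g: a_k = -3, -3, -15, -27, -87, -195, -543, -1323, -3495, -8787, …
h₀=f·g: eliminate ⇒ L₀, order ≤ 1·1.
h=∫h₀ ⇒ L = L₀·Dx.
L = (-3 - 4·x + 24·x^2)·Dx + (1 - 3·x - 2·x^2 + 8·x^3)·Dx^2  (order 2).
h: a_k = 0, -12, -18, -44, -93, -1092/5, -494, -8100/7, -5373/2, -18988/3, …
ICs: h(0) = 0, h′(0) = -12.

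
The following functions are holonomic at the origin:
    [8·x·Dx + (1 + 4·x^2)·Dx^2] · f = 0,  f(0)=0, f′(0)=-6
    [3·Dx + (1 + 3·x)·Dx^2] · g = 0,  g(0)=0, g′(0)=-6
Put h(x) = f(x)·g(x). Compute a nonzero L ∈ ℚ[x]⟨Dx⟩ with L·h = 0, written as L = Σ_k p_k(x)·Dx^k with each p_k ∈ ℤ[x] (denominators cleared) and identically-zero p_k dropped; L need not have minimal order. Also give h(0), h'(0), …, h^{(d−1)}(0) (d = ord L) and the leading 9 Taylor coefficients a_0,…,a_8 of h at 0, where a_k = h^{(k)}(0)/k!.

f: a_k = 0, -6, 0, 8, 0, -96/5, 0, 384/7, 0, …
g: a_k = 0, -6, 9, -18, 81/2, -486/5, 243, -4374/7, 6561/4, …
Sym-product of L_f,L_g gives L₀ (≤ ord 4).
L = (1632 + 8496·x + 23040·x^2 + 110016·x^3 + 207360·x^4 + 269568·x^5 + 82944·x^7)·Dx + (418 + 6672·x + 44112·x^2 + 151488·x^3 + 393984·x^4 + 642816·x^5 + 725760·x^6 + 82944·x^7 + 290304·x^8)·Dx^2 + (204 + 1844·x + 12096·x^2 + 47408·x^3 + 122880·x^4 + 240192·x^5 + 331776·x^6 + 361728·x^7 + 82944·x^8 + 165888·x^9)·Dx^3 + (25 + 246·x + 1217·x^2 + 4128·x^3 + 10624·x^4 + 22080·x^5 + 34272·x^6 + 41472·x^7 + 43776·x^8 + 13824·x^9 + 20736·x^10)·Dx^4  (order 4).
h: a_k = 0, 0, 36, -54, 60, -171, 2772/5, -6534/5, 2988, …
ICs: h(0) = 0, h′(0) = 0, h′′(0) = 72, h′′′(0) = -324.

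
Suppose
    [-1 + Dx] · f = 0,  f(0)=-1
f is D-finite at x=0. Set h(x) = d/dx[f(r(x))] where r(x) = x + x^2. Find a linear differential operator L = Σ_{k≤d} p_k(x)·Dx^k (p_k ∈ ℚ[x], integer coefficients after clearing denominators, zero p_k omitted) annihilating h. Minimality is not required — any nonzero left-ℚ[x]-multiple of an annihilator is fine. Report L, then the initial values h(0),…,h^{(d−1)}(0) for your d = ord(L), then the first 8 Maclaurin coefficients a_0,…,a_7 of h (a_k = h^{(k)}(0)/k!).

f: a_k = -1, -1, -1/2, -1/6, -1/24, -1/120, -1/720, -1/5040, …
h₀=f(r): pull back L_f along r ⇒ L₀.
h₀' ⇒ L via d/dx closure of L₀.
L = (3 + 4·x + 4·x^2) + (-1 - 2·x)·Dx  (order 1).
h: a_k = -1, -3, -7/2, -25/6, -27/8, -331/120, -1303/720, -1979/1680, …
ICs: h(0) = -1.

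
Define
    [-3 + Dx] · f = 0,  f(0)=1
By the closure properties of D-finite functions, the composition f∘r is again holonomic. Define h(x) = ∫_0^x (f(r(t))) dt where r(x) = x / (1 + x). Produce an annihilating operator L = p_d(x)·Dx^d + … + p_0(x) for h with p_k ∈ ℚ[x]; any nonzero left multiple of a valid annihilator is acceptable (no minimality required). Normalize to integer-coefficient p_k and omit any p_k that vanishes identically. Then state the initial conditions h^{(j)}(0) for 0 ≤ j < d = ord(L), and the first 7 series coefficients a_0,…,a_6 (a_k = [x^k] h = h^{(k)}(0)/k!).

f: a_k = 1, 3, 9/2, 9/2, 27/8, 81/40, 81/80, …
L₀ from L_f via x↦r, Dx↦r'^{-1}Dx.
∫: right-multiply L₀ by Dx.
L = -3·Dx + (1 + 2·x + x^2)·Dx^2  (order 2).
h: a_k = 0, 1, 3/2, 1/2, -3/8, 3/40, 7/80, …
ICs: h(0) = 0, h′(0) = 1.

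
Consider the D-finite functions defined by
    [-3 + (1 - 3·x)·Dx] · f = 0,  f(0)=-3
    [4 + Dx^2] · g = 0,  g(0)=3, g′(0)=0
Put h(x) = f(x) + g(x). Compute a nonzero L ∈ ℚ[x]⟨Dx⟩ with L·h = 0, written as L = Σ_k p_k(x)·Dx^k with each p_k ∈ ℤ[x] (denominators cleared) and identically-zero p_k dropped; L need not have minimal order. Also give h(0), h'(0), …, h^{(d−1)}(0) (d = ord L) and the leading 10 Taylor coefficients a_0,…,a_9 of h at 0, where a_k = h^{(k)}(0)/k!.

f: a_k = -3, -9, -27, -81, -243, -729, -2187, -6561, -19683, -59049, …
g: a_k = 3, 0, -6, 0, 2, 0, -4/15, 0, 2/105, 0, …
Weyl lclm of L_f,L_g ⇒ L₀ (ord ≤ 3).
L = (348 - 144·x + 216·x^2) + (-44 + 180·x - 216·x^2 + 216·x^3)·Dx + (87 - 36·x + 54·x^2)·Dx^2 + (-11 + 45·x - 54·x^2 + 54·x^3)·Dx^3  (order 3).
h: a_k = 0, -9, -33, -81, -241, -729, -32809/15, -6561, -2066713/105, -59049, …
ICs: h(0) = 0, h′(0) = -9, h′′(0) = -66.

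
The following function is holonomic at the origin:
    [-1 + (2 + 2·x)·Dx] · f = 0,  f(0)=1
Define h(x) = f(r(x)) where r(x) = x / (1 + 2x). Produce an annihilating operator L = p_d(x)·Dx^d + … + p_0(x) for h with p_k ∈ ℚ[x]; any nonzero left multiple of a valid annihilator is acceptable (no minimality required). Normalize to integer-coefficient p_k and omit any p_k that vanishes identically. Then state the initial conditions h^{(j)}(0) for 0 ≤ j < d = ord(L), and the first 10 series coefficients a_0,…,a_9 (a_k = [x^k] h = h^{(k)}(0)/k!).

f: a_k = 1, 1/2, -1/8, 1/16, -5/128, 7/256, -21/1024, 33/2048, -429/32768, 715/65536, …
Substitute x→r, Dx→(1/r')Dx; clear ⇒ L₀.
L = -1 + (2 + 10·x + 12·x^2)·Dx  (order 1).
h: a_k = 1, 1/2, -9/8, 41/16, -757/128, 3543/256, -33645/1024, 162105/2048, -6340365/32768, 31446635/65536, …
ICs: h(0) = 1.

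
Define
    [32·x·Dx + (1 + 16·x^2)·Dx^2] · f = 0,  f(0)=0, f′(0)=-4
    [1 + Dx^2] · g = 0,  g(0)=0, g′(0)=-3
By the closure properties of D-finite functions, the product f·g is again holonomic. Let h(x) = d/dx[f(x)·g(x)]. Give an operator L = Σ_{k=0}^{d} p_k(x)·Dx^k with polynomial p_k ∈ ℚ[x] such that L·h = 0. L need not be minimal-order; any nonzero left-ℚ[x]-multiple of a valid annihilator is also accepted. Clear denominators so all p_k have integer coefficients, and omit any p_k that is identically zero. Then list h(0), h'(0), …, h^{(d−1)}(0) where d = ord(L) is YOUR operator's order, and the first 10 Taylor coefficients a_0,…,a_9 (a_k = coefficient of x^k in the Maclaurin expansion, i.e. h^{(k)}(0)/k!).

L = (209105 + 6893664·x^2 + 261353216·x^4 + 52248576·x^6 - 2162688·x^8 - 60817408·x^10 + 16777216·x^12) + (108608·x + 9933824·x^3 + 133857280·x^5 + 44564480·x^7 + 20971520·x^9 + 67108864·x^11)·Dx + (210210 + 6980800·x^2 + 263314944·x^4 + 66224128·x^6 + 4063232·x^8 - 54525952·x^10 + 33554432·x^12)·Dx^2 + (108608·x + 9933824·x^3 + 133857280·x^5 + 44564480·x^7 + 20971520·x^9 + 67108864·x^11)·Dx^3 + (1105 + 87136·x^2 + 1961728·x^4 + 13975552·x^6 + 6225920·x^8 + 6291456·x^10 + 16777216·x^12)·Dx^4  (order 4).
h: a_k = 0, 24, 0, -264, 0, 3751, 0, -284986/5, 0, 13389780869/15120, …
ICs: h(0) = 0, h′(0) = 24, h′′(0) = 0, h′′′(0) = -1584.

f: a_k = 0, -4, 0, 64/3, 0, -1024/5, 0, 16384/7, 0, -262144/9, …
g: a_k = 0, -3, 0, 1/2, 0, -1/40, 0, 1/1680, 0, -1/120960, …
Sym-product of L_f,L_g gives L₀ (≤ ord 4).
h=h₀': d/dx-closure on L₀ ⇒ L.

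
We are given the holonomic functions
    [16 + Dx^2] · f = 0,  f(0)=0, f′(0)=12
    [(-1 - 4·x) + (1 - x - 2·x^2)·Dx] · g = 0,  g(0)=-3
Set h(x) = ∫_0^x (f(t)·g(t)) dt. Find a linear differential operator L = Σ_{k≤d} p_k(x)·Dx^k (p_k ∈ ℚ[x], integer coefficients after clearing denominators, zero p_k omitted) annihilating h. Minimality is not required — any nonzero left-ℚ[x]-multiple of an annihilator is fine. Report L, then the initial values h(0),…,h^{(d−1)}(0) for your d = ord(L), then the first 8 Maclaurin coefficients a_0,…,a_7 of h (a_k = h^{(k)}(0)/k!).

L = (-12 + 16·x + 32·x^2)·Dx + (2 + 8·x)·Dx^2 + (-1 + x + 2·x^2)·Dx^3  (order 3).
h: a_k = 0, 0, -18, -12, -3, -84/5, -154/5, -252/5, …
ICs: h(0) = 0, h′(0) = 0, h′′(0) = -36.

f: a_k = 0, 12, 0, -32, 0, 128/5, 0, -1024/105, …
g: a_k = -3, -3, -9, -15, -33, -63, -129, -255, …
L₀ := L_f ⊗_s L_g (sym. prod.), ord ≤ 2.
Integrate: L := L₀·Dx.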